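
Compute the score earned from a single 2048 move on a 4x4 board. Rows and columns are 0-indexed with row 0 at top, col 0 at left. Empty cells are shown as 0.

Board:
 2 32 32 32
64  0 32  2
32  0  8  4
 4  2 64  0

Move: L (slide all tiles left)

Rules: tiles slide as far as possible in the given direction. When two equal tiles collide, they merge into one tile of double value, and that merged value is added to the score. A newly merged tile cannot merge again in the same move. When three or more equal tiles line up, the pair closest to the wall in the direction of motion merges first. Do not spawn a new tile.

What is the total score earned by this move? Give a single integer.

Answer: 64

Derivation:
Slide left:
row 0: [2, 32, 32, 32] -> [2, 64, 32, 0]  score +64 (running 64)
row 1: [64, 0, 32, 2] -> [64, 32, 2, 0]  score +0 (running 64)
row 2: [32, 0, 8, 4] -> [32, 8, 4, 0]  score +0 (running 64)
row 3: [4, 2, 64, 0] -> [4, 2, 64, 0]  score +0 (running 64)
Board after move:
 2 64 32  0
64 32  2  0
32  8  4  0
 4  2 64  0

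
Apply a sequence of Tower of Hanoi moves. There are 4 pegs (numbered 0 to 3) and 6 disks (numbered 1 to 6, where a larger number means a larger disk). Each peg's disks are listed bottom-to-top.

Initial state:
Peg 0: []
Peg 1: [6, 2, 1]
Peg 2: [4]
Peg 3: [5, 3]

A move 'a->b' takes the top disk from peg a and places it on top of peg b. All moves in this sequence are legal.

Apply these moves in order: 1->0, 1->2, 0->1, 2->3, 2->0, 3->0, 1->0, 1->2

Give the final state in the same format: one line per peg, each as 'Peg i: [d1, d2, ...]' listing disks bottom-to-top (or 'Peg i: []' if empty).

Answer: Peg 0: [4, 2, 1]
Peg 1: []
Peg 2: [6]
Peg 3: [5, 3]

Derivation:
After move 1 (1->0):
Peg 0: [1]
Peg 1: [6, 2]
Peg 2: [4]
Peg 3: [5, 3]

After move 2 (1->2):
Peg 0: [1]
Peg 1: [6]
Peg 2: [4, 2]
Peg 3: [5, 3]

After move 3 (0->1):
Peg 0: []
Peg 1: [6, 1]
Peg 2: [4, 2]
Peg 3: [5, 3]

After move 4 (2->3):
Peg 0: []
Peg 1: [6, 1]
Peg 2: [4]
Peg 3: [5, 3, 2]

After move 5 (2->0):
Peg 0: [4]
Peg 1: [6, 1]
Peg 2: []
Peg 3: [5, 3, 2]

After move 6 (3->0):
Peg 0: [4, 2]
Peg 1: [6, 1]
Peg 2: []
Peg 3: [5, 3]

After move 7 (1->0):
Peg 0: [4, 2, 1]
Peg 1: [6]
Peg 2: []
Peg 3: [5, 3]

After move 8 (1->2):
Peg 0: [4, 2, 1]
Peg 1: []
Peg 2: [6]
Peg 3: [5, 3]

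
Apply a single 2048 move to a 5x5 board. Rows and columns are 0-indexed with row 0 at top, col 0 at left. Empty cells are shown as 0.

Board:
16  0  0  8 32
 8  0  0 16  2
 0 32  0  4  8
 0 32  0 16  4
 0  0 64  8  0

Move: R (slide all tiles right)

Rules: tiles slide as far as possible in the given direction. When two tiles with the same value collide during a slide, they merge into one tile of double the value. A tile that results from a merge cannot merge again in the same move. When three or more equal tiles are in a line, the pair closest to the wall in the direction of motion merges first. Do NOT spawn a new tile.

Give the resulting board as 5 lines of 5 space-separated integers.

Slide right:
row 0: [16, 0, 0, 8, 32] -> [0, 0, 16, 8, 32]
row 1: [8, 0, 0, 16, 2] -> [0, 0, 8, 16, 2]
row 2: [0, 32, 0, 4, 8] -> [0, 0, 32, 4, 8]
row 3: [0, 32, 0, 16, 4] -> [0, 0, 32, 16, 4]
row 4: [0, 0, 64, 8, 0] -> [0, 0, 0, 64, 8]

Answer:  0  0 16  8 32
 0  0  8 16  2
 0  0 32  4  8
 0  0 32 16  4
 0  0  0 64  8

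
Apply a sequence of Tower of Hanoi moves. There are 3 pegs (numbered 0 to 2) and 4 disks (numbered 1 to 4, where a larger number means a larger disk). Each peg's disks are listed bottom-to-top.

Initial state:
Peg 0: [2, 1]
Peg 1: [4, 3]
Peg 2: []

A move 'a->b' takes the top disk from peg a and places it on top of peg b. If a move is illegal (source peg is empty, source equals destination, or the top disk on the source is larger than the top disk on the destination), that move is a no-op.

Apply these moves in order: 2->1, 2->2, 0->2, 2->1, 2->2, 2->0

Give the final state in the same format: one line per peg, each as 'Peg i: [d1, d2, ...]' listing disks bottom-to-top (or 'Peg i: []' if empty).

After move 1 (2->1):
Peg 0: [2, 1]
Peg 1: [4, 3]
Peg 2: []

After move 2 (2->2):
Peg 0: [2, 1]
Peg 1: [4, 3]
Peg 2: []

After move 3 (0->2):
Peg 0: [2]
Peg 1: [4, 3]
Peg 2: [1]

After move 4 (2->1):
Peg 0: [2]
Peg 1: [4, 3, 1]
Peg 2: []

After move 5 (2->2):
Peg 0: [2]
Peg 1: [4, 3, 1]
Peg 2: []

After move 6 (2->0):
Peg 0: [2]
Peg 1: [4, 3, 1]
Peg 2: []

Answer: Peg 0: [2]
Peg 1: [4, 3, 1]
Peg 2: []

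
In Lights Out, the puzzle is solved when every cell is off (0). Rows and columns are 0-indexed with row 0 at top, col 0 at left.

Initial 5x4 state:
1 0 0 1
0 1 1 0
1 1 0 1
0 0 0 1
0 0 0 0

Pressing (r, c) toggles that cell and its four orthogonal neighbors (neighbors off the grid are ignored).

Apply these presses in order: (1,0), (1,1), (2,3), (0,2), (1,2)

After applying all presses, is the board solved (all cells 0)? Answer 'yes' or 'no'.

After press 1 at (1,0):
0 0 0 1
1 0 1 0
0 1 0 1
0 0 0 1
0 0 0 0

After press 2 at (1,1):
0 1 0 1
0 1 0 0
0 0 0 1
0 0 0 1
0 0 0 0

After press 3 at (2,3):
0 1 0 1
0 1 0 1
0 0 1 0
0 0 0 0
0 0 0 0

After press 4 at (0,2):
0 0 1 0
0 1 1 1
0 0 1 0
0 0 0 0
0 0 0 0

After press 5 at (1,2):
0 0 0 0
0 0 0 0
0 0 0 0
0 0 0 0
0 0 0 0

Lights still on: 0

Answer: yes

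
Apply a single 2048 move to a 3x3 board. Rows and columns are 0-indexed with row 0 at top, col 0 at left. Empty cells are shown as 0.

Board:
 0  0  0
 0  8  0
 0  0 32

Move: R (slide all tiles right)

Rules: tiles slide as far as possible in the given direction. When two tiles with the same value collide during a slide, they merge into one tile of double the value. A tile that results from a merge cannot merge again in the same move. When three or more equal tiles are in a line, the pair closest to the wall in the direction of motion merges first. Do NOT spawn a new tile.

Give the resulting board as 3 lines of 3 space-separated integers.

Answer:  0  0  0
 0  0  8
 0  0 32

Derivation:
Slide right:
row 0: [0, 0, 0] -> [0, 0, 0]
row 1: [0, 8, 0] -> [0, 0, 8]
row 2: [0, 0, 32] -> [0, 0, 32]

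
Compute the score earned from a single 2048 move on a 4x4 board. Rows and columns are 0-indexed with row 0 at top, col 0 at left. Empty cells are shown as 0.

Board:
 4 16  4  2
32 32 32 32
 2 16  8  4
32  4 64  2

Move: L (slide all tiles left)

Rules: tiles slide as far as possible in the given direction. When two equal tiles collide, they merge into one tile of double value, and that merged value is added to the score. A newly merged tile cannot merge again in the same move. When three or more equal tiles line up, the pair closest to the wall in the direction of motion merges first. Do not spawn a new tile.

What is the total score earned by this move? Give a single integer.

Slide left:
row 0: [4, 16, 4, 2] -> [4, 16, 4, 2]  score +0 (running 0)
row 1: [32, 32, 32, 32] -> [64, 64, 0, 0]  score +128 (running 128)
row 2: [2, 16, 8, 4] -> [2, 16, 8, 4]  score +0 (running 128)
row 3: [32, 4, 64, 2] -> [32, 4, 64, 2]  score +0 (running 128)
Board after move:
 4 16  4  2
64 64  0  0
 2 16  8  4
32  4 64  2

Answer: 128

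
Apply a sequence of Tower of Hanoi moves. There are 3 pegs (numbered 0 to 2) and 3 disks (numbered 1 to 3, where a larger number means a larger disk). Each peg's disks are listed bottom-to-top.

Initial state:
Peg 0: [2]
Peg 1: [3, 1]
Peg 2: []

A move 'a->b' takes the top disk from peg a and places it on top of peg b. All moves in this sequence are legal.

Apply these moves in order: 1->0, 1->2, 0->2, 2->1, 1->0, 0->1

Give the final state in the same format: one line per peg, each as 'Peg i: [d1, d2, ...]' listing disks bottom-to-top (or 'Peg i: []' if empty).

After move 1 (1->0):
Peg 0: [2, 1]
Peg 1: [3]
Peg 2: []

After move 2 (1->2):
Peg 0: [2, 1]
Peg 1: []
Peg 2: [3]

After move 3 (0->2):
Peg 0: [2]
Peg 1: []
Peg 2: [3, 1]

After move 4 (2->1):
Peg 0: [2]
Peg 1: [1]
Peg 2: [3]

After move 5 (1->0):
Peg 0: [2, 1]
Peg 1: []
Peg 2: [3]

After move 6 (0->1):
Peg 0: [2]
Peg 1: [1]
Peg 2: [3]

Answer: Peg 0: [2]
Peg 1: [1]
Peg 2: [3]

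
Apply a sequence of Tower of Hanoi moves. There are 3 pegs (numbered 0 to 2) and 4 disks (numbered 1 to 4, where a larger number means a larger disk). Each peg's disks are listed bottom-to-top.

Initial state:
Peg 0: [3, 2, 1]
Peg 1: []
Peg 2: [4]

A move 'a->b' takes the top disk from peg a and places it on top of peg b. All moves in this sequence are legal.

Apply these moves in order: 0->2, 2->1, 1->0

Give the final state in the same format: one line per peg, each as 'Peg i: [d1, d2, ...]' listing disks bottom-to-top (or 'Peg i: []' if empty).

Answer: Peg 0: [3, 2, 1]
Peg 1: []
Peg 2: [4]

Derivation:
After move 1 (0->2):
Peg 0: [3, 2]
Peg 1: []
Peg 2: [4, 1]

After move 2 (2->1):
Peg 0: [3, 2]
Peg 1: [1]
Peg 2: [4]

After move 3 (1->0):
Peg 0: [3, 2, 1]
Peg 1: []
Peg 2: [4]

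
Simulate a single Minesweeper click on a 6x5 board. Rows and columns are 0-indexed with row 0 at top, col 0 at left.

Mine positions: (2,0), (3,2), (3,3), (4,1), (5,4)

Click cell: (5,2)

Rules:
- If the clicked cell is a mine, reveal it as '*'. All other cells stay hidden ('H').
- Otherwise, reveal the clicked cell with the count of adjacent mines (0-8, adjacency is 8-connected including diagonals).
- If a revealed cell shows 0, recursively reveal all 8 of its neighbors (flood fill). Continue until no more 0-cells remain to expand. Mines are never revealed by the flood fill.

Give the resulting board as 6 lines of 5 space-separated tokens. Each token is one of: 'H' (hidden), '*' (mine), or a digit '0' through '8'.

H H H H H
H H H H H
H H H H H
H H H H H
H H H H H
H H 1 H H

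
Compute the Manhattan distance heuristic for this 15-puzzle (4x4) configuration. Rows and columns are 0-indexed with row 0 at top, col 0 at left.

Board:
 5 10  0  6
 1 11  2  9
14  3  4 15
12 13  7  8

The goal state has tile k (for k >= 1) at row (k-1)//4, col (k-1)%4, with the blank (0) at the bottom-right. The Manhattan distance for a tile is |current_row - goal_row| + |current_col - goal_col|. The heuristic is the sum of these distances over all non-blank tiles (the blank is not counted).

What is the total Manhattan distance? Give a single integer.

Answer: 34

Derivation:
Tile 5: (0,0)->(1,0) = 1
Tile 10: (0,1)->(2,1) = 2
Tile 6: (0,3)->(1,1) = 3
Tile 1: (1,0)->(0,0) = 1
Tile 11: (1,1)->(2,2) = 2
Tile 2: (1,2)->(0,1) = 2
Tile 9: (1,3)->(2,0) = 4
Tile 14: (2,0)->(3,1) = 2
Tile 3: (2,1)->(0,2) = 3
Tile 4: (2,2)->(0,3) = 3
Tile 15: (2,3)->(3,2) = 2
Tile 12: (3,0)->(2,3) = 4
Tile 13: (3,1)->(3,0) = 1
Tile 7: (3,2)->(1,2) = 2
Tile 8: (3,3)->(1,3) = 2
Sum: 1 + 2 + 3 + 1 + 2 + 2 + 4 + 2 + 3 + 3 + 2 + 4 + 1 + 2 + 2 = 34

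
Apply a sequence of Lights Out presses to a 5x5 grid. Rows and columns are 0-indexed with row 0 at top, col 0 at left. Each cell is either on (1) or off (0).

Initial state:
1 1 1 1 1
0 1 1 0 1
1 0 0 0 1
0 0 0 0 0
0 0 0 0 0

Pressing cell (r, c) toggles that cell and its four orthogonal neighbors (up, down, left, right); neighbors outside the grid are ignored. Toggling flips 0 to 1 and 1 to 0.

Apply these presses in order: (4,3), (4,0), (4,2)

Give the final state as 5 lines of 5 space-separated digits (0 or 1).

Answer: 1 1 1 1 1
0 1 1 0 1
1 0 0 0 1
1 0 1 1 0
1 0 0 0 1

Derivation:
After press 1 at (4,3):
1 1 1 1 1
0 1 1 0 1
1 0 0 0 1
0 0 0 1 0
0 0 1 1 1

After press 2 at (4,0):
1 1 1 1 1
0 1 1 0 1
1 0 0 0 1
1 0 0 1 0
1 1 1 1 1

After press 3 at (4,2):
1 1 1 1 1
0 1 1 0 1
1 0 0 0 1
1 0 1 1 0
1 0 0 0 1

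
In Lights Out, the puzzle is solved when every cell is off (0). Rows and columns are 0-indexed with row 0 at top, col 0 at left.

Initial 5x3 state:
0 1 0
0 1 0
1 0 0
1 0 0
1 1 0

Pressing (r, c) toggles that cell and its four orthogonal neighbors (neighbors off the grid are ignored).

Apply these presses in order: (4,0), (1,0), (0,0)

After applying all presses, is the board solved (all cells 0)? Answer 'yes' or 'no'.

Answer: yes

Derivation:
After press 1 at (4,0):
0 1 0
0 1 0
1 0 0
0 0 0
0 0 0

After press 2 at (1,0):
1 1 0
1 0 0
0 0 0
0 0 0
0 0 0

After press 3 at (0,0):
0 0 0
0 0 0
0 0 0
0 0 0
0 0 0

Lights still on: 0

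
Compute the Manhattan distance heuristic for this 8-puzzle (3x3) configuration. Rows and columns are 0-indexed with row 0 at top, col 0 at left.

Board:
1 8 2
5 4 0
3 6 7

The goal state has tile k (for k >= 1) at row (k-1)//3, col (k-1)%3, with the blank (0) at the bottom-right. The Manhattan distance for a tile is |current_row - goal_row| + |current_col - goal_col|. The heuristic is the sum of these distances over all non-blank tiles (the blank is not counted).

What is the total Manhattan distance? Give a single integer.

Tile 1: (0,0)->(0,0) = 0
Tile 8: (0,1)->(2,1) = 2
Tile 2: (0,2)->(0,1) = 1
Tile 5: (1,0)->(1,1) = 1
Tile 4: (1,1)->(1,0) = 1
Tile 3: (2,0)->(0,2) = 4
Tile 6: (2,1)->(1,2) = 2
Tile 7: (2,2)->(2,0) = 2
Sum: 0 + 2 + 1 + 1 + 1 + 4 + 2 + 2 = 13

Answer: 13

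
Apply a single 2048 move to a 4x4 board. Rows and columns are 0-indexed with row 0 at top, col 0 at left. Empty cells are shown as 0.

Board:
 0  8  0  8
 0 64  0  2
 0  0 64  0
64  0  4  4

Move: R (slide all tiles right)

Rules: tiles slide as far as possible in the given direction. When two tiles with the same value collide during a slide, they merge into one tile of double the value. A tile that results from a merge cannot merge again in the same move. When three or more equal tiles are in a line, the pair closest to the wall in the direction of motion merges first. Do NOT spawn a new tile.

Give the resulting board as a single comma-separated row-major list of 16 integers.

Answer: 0, 0, 0, 16, 0, 0, 64, 2, 0, 0, 0, 64, 0, 0, 64, 8

Derivation:
Slide right:
row 0: [0, 8, 0, 8] -> [0, 0, 0, 16]
row 1: [0, 64, 0, 2] -> [0, 0, 64, 2]
row 2: [0, 0, 64, 0] -> [0, 0, 0, 64]
row 3: [64, 0, 4, 4] -> [0, 0, 64, 8]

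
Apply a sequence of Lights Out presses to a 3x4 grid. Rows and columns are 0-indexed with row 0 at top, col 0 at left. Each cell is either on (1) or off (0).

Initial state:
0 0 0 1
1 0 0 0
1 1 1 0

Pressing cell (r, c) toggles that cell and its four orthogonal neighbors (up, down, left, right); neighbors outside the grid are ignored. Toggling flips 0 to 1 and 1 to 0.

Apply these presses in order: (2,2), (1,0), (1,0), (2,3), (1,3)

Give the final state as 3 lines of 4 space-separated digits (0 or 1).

Answer: 0 0 0 0
1 0 0 0
1 0 1 1

Derivation:
After press 1 at (2,2):
0 0 0 1
1 0 1 0
1 0 0 1

After press 2 at (1,0):
1 0 0 1
0 1 1 0
0 0 0 1

After press 3 at (1,0):
0 0 0 1
1 0 1 0
1 0 0 1

After press 4 at (2,3):
0 0 0 1
1 0 1 1
1 0 1 0

After press 5 at (1,3):
0 0 0 0
1 0 0 0
1 0 1 1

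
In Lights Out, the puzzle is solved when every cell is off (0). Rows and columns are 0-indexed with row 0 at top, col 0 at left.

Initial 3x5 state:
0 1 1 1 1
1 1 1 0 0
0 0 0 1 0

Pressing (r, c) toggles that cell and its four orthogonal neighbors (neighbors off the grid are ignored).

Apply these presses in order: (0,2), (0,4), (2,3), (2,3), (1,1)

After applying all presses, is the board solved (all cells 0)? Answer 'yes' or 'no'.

After press 1 at (0,2):
0 0 0 0 1
1 1 0 0 0
0 0 0 1 0

After press 2 at (0,4):
0 0 0 1 0
1 1 0 0 1
0 0 0 1 0

After press 3 at (2,3):
0 0 0 1 0
1 1 0 1 1
0 0 1 0 1

After press 4 at (2,3):
0 0 0 1 0
1 1 0 0 1
0 0 0 1 0

After press 5 at (1,1):
0 1 0 1 0
0 0 1 0 1
0 1 0 1 0

Lights still on: 6

Answer: no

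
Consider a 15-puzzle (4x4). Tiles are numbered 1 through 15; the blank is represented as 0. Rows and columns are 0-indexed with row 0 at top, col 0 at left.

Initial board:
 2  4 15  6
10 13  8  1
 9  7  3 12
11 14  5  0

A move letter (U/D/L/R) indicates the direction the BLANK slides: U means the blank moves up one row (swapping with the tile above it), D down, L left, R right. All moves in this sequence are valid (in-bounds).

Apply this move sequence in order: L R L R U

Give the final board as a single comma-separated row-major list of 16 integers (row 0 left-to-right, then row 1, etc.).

Answer: 2, 4, 15, 6, 10, 13, 8, 1, 9, 7, 3, 0, 11, 14, 5, 12

Derivation:
After move 1 (L):
 2  4 15  6
10 13  8  1
 9  7  3 12
11 14  0  5

After move 2 (R):
 2  4 15  6
10 13  8  1
 9  7  3 12
11 14  5  0

After move 3 (L):
 2  4 15  6
10 13  8  1
 9  7  3 12
11 14  0  5

After move 4 (R):
 2  4 15  6
10 13  8  1
 9  7  3 12
11 14  5  0

After move 5 (U):
 2  4 15  6
10 13  8  1
 9  7  3  0
11 14  5 12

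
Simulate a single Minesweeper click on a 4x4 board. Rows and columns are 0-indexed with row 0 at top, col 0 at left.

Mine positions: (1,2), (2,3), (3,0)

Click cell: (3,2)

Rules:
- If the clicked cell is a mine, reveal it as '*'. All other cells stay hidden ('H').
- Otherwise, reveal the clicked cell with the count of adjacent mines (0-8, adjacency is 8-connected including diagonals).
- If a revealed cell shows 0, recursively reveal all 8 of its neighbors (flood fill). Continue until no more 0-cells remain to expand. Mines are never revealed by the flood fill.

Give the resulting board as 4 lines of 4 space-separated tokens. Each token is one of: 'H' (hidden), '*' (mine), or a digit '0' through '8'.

H H H H
H H H H
H H H H
H H 1 H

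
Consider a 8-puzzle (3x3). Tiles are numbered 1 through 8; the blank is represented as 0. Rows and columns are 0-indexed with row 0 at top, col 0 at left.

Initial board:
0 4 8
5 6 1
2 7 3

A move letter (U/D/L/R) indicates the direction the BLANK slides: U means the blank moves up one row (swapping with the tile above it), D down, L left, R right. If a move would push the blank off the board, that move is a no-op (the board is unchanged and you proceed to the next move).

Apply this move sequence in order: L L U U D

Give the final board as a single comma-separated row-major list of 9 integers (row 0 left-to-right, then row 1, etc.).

After move 1 (L):
0 4 8
5 6 1
2 7 3

After move 2 (L):
0 4 8
5 6 1
2 7 3

After move 3 (U):
0 4 8
5 6 1
2 7 3

After move 4 (U):
0 4 8
5 6 1
2 7 3

After move 5 (D):
5 4 8
0 6 1
2 7 3

Answer: 5, 4, 8, 0, 6, 1, 2, 7, 3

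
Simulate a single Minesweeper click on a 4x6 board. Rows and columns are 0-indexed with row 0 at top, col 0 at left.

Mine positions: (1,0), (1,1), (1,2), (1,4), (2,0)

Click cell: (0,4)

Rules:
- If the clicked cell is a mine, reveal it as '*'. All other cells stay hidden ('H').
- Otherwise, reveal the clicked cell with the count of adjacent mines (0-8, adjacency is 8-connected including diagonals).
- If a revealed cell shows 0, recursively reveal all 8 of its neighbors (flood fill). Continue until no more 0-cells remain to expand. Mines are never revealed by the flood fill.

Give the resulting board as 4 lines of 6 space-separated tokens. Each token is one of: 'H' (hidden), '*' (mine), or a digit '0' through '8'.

H H H H 1 H
H H H H H H
H H H H H H
H H H H H H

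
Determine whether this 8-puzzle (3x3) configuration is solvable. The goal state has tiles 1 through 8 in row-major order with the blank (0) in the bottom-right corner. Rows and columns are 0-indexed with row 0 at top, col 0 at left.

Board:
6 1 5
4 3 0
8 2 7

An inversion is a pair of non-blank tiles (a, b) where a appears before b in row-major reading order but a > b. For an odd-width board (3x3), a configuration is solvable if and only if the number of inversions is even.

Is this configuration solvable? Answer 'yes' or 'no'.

Inversions (pairs i<j in row-major order where tile[i] > tile[j] > 0): 13
13 is odd, so the puzzle is not solvable.

Answer: no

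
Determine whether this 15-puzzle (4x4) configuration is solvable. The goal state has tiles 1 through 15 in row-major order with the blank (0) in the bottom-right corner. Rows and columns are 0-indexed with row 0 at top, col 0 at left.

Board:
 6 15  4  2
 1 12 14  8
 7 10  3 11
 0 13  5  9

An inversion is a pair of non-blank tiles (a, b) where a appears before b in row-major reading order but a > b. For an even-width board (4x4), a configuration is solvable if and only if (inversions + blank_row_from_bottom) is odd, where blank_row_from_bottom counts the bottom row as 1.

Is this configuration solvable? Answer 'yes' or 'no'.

Inversions: 49
Blank is in row 3 (0-indexed from top), which is row 1 counting from the bottom (bottom = 1).
49 + 1 = 50, which is even, so the puzzle is not solvable.

Answer: no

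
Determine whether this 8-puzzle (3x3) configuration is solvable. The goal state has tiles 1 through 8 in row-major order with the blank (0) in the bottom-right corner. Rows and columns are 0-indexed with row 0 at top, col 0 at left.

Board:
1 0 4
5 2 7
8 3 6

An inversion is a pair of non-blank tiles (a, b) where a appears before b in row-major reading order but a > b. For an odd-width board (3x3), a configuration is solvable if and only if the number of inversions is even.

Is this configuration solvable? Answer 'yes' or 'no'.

Answer: yes

Derivation:
Inversions (pairs i<j in row-major order where tile[i] > tile[j] > 0): 8
8 is even, so the puzzle is solvable.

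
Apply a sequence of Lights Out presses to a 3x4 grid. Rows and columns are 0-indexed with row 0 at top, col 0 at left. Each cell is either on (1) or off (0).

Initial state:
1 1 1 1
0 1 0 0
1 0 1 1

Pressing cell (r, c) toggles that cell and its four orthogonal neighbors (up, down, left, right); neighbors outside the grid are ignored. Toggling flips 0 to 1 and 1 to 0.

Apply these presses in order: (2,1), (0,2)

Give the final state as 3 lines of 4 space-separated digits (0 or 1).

After press 1 at (2,1):
1 1 1 1
0 0 0 0
0 1 0 1

After press 2 at (0,2):
1 0 0 0
0 0 1 0
0 1 0 1

Answer: 1 0 0 0
0 0 1 0
0 1 0 1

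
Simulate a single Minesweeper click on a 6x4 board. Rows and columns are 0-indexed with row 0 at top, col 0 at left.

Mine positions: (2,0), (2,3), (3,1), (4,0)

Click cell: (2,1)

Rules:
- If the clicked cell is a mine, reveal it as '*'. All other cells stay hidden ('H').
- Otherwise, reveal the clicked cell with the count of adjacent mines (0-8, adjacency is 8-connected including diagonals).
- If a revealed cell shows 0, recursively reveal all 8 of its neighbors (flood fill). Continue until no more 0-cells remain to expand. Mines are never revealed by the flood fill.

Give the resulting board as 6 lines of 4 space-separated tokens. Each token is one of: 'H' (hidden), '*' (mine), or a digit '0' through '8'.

H H H H
H H H H
H 2 H H
H H H H
H H H H
H H H H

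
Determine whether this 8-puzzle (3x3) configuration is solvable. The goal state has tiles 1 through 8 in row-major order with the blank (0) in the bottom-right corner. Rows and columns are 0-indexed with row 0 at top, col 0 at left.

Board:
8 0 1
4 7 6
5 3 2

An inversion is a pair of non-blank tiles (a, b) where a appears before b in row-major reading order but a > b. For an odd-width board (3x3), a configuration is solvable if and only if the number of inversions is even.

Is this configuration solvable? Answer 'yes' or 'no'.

Answer: no

Derivation:
Inversions (pairs i<j in row-major order where tile[i] > tile[j] > 0): 19
19 is odd, so the puzzle is not solvable.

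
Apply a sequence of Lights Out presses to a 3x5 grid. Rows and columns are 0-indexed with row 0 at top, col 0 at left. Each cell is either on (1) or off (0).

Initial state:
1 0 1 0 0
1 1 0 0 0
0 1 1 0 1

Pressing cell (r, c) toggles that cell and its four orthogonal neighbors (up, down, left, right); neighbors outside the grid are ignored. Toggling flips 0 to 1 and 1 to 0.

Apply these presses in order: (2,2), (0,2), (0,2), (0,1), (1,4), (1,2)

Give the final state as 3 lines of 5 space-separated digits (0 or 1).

Answer: 0 1 1 0 1
1 1 0 0 1
0 0 1 1 0

Derivation:
After press 1 at (2,2):
1 0 1 0 0
1 1 1 0 0
0 0 0 1 1

After press 2 at (0,2):
1 1 0 1 0
1 1 0 0 0
0 0 0 1 1

After press 3 at (0,2):
1 0 1 0 0
1 1 1 0 0
0 0 0 1 1

After press 4 at (0,1):
0 1 0 0 0
1 0 1 0 0
0 0 0 1 1

After press 5 at (1,4):
0 1 0 0 1
1 0 1 1 1
0 0 0 1 0

After press 6 at (1,2):
0 1 1 0 1
1 1 0 0 1
0 0 1 1 0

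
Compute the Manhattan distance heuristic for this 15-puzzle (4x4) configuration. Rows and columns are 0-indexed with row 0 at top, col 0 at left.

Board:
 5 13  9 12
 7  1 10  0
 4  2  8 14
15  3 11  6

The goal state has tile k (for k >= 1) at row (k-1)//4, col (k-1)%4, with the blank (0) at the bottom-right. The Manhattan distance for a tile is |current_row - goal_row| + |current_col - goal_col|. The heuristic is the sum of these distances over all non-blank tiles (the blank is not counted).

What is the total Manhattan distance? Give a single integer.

Tile 5: (0,0)->(1,0) = 1
Tile 13: (0,1)->(3,0) = 4
Tile 9: (0,2)->(2,0) = 4
Tile 12: (0,3)->(2,3) = 2
Tile 7: (1,0)->(1,2) = 2
Tile 1: (1,1)->(0,0) = 2
Tile 10: (1,2)->(2,1) = 2
Tile 4: (2,0)->(0,3) = 5
Tile 2: (2,1)->(0,1) = 2
Tile 8: (2,2)->(1,3) = 2
Tile 14: (2,3)->(3,1) = 3
Tile 15: (3,0)->(3,2) = 2
Tile 3: (3,1)->(0,2) = 4
Tile 11: (3,2)->(2,2) = 1
Tile 6: (3,3)->(1,1) = 4
Sum: 1 + 4 + 4 + 2 + 2 + 2 + 2 + 5 + 2 + 2 + 3 + 2 + 4 + 1 + 4 = 40

Answer: 40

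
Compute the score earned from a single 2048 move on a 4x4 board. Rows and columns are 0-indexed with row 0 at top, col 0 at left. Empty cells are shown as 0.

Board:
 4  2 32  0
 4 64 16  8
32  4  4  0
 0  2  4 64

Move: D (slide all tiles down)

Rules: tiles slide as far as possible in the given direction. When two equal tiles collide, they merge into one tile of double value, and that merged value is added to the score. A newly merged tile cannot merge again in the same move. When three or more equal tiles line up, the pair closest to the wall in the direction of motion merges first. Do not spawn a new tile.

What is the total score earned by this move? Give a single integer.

Answer: 16

Derivation:
Slide down:
col 0: [4, 4, 32, 0] -> [0, 0, 8, 32]  score +8 (running 8)
col 1: [2, 64, 4, 2] -> [2, 64, 4, 2]  score +0 (running 8)
col 2: [32, 16, 4, 4] -> [0, 32, 16, 8]  score +8 (running 16)
col 3: [0, 8, 0, 64] -> [0, 0, 8, 64]  score +0 (running 16)
Board after move:
 0  2  0  0
 0 64 32  0
 8  4 16  8
32  2  8 64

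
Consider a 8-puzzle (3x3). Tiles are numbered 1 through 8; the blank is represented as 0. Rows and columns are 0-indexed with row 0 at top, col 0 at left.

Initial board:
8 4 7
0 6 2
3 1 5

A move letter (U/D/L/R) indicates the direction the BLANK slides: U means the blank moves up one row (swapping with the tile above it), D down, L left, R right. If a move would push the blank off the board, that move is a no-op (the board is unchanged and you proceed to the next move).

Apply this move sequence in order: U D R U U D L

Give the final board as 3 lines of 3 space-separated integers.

Answer: 8 4 7
0 6 2
3 1 5

Derivation:
After move 1 (U):
0 4 7
8 6 2
3 1 5

After move 2 (D):
8 4 7
0 6 2
3 1 5

After move 3 (R):
8 4 7
6 0 2
3 1 5

After move 4 (U):
8 0 7
6 4 2
3 1 5

After move 5 (U):
8 0 7
6 4 2
3 1 5

After move 6 (D):
8 4 7
6 0 2
3 1 5

After move 7 (L):
8 4 7
0 6 2
3 1 5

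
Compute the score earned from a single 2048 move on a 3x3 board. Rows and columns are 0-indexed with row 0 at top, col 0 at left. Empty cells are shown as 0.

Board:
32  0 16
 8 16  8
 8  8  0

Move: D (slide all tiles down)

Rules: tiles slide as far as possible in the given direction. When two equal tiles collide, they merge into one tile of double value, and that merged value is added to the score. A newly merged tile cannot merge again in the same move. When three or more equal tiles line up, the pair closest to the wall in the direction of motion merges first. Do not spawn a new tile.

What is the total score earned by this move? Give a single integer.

Slide down:
col 0: [32, 8, 8] -> [0, 32, 16]  score +16 (running 16)
col 1: [0, 16, 8] -> [0, 16, 8]  score +0 (running 16)
col 2: [16, 8, 0] -> [0, 16, 8]  score +0 (running 16)
Board after move:
 0  0  0
32 16 16
16  8  8

Answer: 16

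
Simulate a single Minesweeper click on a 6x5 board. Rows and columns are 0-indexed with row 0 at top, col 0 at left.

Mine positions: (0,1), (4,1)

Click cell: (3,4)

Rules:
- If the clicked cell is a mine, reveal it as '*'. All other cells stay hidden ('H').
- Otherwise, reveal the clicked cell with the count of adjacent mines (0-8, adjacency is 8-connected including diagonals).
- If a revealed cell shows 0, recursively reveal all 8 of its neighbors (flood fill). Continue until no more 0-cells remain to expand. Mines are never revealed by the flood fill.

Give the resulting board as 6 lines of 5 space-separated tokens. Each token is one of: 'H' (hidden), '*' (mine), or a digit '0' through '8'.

H H 1 0 0
1 1 1 0 0
0 0 0 0 0
1 1 1 0 0
H H 1 0 0
H H 1 0 0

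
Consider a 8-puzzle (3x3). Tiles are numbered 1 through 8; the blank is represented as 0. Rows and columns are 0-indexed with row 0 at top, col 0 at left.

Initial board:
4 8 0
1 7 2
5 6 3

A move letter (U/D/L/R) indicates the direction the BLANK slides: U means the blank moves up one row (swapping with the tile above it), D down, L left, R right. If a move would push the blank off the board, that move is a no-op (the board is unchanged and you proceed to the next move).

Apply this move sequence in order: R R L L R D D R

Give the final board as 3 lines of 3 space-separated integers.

After move 1 (R):
4 8 0
1 7 2
5 6 3

After move 2 (R):
4 8 0
1 7 2
5 6 3

After move 3 (L):
4 0 8
1 7 2
5 6 3

After move 4 (L):
0 4 8
1 7 2
5 6 3

After move 5 (R):
4 0 8
1 7 2
5 6 3

After move 6 (D):
4 7 8
1 0 2
5 6 3

After move 7 (D):
4 7 8
1 6 2
5 0 3

After move 8 (R):
4 7 8
1 6 2
5 3 0

Answer: 4 7 8
1 6 2
5 3 0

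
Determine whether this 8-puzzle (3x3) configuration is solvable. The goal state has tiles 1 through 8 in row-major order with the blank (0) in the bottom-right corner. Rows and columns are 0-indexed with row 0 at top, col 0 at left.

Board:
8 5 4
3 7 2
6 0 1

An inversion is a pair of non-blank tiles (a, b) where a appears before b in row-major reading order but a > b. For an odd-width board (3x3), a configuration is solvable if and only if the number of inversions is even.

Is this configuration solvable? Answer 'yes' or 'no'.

Inversions (pairs i<j in row-major order where tile[i] > tile[j] > 0): 21
21 is odd, so the puzzle is not solvable.

Answer: no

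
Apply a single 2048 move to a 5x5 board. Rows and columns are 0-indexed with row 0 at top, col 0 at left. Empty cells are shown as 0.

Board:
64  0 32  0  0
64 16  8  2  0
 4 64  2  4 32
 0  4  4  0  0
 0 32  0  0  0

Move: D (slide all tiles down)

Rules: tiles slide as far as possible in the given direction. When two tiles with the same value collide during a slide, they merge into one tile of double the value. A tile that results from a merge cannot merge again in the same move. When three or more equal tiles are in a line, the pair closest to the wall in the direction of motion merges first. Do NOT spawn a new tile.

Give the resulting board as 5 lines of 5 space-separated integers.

Slide down:
col 0: [64, 64, 4, 0, 0] -> [0, 0, 0, 128, 4]
col 1: [0, 16, 64, 4, 32] -> [0, 16, 64, 4, 32]
col 2: [32, 8, 2, 4, 0] -> [0, 32, 8, 2, 4]
col 3: [0, 2, 4, 0, 0] -> [0, 0, 0, 2, 4]
col 4: [0, 0, 32, 0, 0] -> [0, 0, 0, 0, 32]

Answer:   0   0   0   0   0
  0  16  32   0   0
  0  64   8   0   0
128   4   2   2   0
  4  32   4   4  32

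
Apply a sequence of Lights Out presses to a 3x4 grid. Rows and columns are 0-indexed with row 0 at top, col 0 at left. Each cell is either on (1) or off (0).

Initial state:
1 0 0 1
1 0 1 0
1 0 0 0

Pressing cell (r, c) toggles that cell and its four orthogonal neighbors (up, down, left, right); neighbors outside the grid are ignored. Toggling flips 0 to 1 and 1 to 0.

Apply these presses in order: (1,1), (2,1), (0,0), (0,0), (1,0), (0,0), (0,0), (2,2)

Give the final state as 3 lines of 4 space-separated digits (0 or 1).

After press 1 at (1,1):
1 1 0 1
0 1 0 0
1 1 0 0

After press 2 at (2,1):
1 1 0 1
0 0 0 0
0 0 1 0

After press 3 at (0,0):
0 0 0 1
1 0 0 0
0 0 1 0

After press 4 at (0,0):
1 1 0 1
0 0 0 0
0 0 1 0

After press 5 at (1,0):
0 1 0 1
1 1 0 0
1 0 1 0

After press 6 at (0,0):
1 0 0 1
0 1 0 0
1 0 1 0

After press 7 at (0,0):
0 1 0 1
1 1 0 0
1 0 1 0

After press 8 at (2,2):
0 1 0 1
1 1 1 0
1 1 0 1

Answer: 0 1 0 1
1 1 1 0
1 1 0 1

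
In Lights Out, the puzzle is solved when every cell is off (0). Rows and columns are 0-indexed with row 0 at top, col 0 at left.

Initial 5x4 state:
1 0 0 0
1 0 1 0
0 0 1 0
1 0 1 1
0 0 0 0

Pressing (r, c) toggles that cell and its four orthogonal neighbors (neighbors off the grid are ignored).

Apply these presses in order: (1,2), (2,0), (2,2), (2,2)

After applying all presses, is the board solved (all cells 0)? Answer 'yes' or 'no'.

After press 1 at (1,2):
1 0 1 0
1 1 0 1
0 0 0 0
1 0 1 1
0 0 0 0

After press 2 at (2,0):
1 0 1 0
0 1 0 1
1 1 0 0
0 0 1 1
0 0 0 0

After press 3 at (2,2):
1 0 1 0
0 1 1 1
1 0 1 1
0 0 0 1
0 0 0 0

After press 4 at (2,2):
1 0 1 0
0 1 0 1
1 1 0 0
0 0 1 1
0 0 0 0

Lights still on: 8

Answer: no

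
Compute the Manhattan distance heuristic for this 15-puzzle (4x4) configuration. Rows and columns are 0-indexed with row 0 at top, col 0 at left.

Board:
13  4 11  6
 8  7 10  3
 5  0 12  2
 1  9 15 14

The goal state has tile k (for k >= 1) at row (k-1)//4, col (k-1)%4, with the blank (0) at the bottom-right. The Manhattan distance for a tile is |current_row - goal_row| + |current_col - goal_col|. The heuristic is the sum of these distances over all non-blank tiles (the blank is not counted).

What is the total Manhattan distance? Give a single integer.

Tile 13: (0,0)->(3,0) = 3
Tile 4: (0,1)->(0,3) = 2
Tile 11: (0,2)->(2,2) = 2
Tile 6: (0,3)->(1,1) = 3
Tile 8: (1,0)->(1,3) = 3
Tile 7: (1,1)->(1,2) = 1
Tile 10: (1,2)->(2,1) = 2
Tile 3: (1,3)->(0,2) = 2
Tile 5: (2,0)->(1,0) = 1
Tile 12: (2,2)->(2,3) = 1
Tile 2: (2,3)->(0,1) = 4
Tile 1: (3,0)->(0,0) = 3
Tile 9: (3,1)->(2,0) = 2
Tile 15: (3,2)->(3,2) = 0
Tile 14: (3,3)->(3,1) = 2
Sum: 3 + 2 + 2 + 3 + 3 + 1 + 2 + 2 + 1 + 1 + 4 + 3 + 2 + 0 + 2 = 31

Answer: 31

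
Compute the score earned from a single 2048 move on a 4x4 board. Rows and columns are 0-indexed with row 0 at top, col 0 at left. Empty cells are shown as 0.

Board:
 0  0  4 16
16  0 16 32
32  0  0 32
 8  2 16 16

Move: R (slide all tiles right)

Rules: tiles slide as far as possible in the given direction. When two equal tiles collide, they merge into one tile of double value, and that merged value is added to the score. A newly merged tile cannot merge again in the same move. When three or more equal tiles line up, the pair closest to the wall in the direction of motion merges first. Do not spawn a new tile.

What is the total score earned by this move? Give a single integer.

Slide right:
row 0: [0, 0, 4, 16] -> [0, 0, 4, 16]  score +0 (running 0)
row 1: [16, 0, 16, 32] -> [0, 0, 32, 32]  score +32 (running 32)
row 2: [32, 0, 0, 32] -> [0, 0, 0, 64]  score +64 (running 96)
row 3: [8, 2, 16, 16] -> [0, 8, 2, 32]  score +32 (running 128)
Board after move:
 0  0  4 16
 0  0 32 32
 0  0  0 64
 0  8  2 32

Answer: 128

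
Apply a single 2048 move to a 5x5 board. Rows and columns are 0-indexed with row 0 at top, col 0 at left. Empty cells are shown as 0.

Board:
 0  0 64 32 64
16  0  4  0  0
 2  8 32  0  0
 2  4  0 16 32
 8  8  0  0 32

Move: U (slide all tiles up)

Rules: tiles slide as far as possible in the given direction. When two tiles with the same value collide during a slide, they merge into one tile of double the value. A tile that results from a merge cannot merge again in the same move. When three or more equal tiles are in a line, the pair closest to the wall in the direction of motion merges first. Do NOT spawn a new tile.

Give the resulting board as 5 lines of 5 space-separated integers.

Slide up:
col 0: [0, 16, 2, 2, 8] -> [16, 4, 8, 0, 0]
col 1: [0, 0, 8, 4, 8] -> [8, 4, 8, 0, 0]
col 2: [64, 4, 32, 0, 0] -> [64, 4, 32, 0, 0]
col 3: [32, 0, 0, 16, 0] -> [32, 16, 0, 0, 0]
col 4: [64, 0, 0, 32, 32] -> [64, 64, 0, 0, 0]

Answer: 16  8 64 32 64
 4  4  4 16 64
 8  8 32  0  0
 0  0  0  0  0
 0  0  0  0  0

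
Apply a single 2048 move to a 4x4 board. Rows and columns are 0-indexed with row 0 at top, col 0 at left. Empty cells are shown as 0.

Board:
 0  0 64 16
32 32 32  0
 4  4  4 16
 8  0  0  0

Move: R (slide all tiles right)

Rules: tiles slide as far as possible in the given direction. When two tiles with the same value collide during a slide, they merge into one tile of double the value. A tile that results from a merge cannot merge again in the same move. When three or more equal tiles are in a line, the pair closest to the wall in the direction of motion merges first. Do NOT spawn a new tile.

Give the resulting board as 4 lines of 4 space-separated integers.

Answer:  0  0 64 16
 0  0 32 64
 0  4  8 16
 0  0  0  8

Derivation:
Slide right:
row 0: [0, 0, 64, 16] -> [0, 0, 64, 16]
row 1: [32, 32, 32, 0] -> [0, 0, 32, 64]
row 2: [4, 4, 4, 16] -> [0, 4, 8, 16]
row 3: [8, 0, 0, 0] -> [0, 0, 0, 8]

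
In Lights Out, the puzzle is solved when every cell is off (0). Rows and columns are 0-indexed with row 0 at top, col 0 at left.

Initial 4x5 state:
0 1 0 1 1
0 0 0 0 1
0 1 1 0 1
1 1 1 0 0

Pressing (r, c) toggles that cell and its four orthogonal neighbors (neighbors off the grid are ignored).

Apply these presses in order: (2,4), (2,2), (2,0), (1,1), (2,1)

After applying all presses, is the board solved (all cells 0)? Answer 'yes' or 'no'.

Answer: no

Derivation:
After press 1 at (2,4):
0 1 0 1 1
0 0 0 0 0
0 1 1 1 0
1 1 1 0 1

After press 2 at (2,2):
0 1 0 1 1
0 0 1 0 0
0 0 0 0 0
1 1 0 0 1

After press 3 at (2,0):
0 1 0 1 1
1 0 1 0 0
1 1 0 0 0
0 1 0 0 1

After press 4 at (1,1):
0 0 0 1 1
0 1 0 0 0
1 0 0 0 0
0 1 0 0 1

After press 5 at (2,1):
0 0 0 1 1
0 0 0 0 0
0 1 1 0 0
0 0 0 0 1

Lights still on: 5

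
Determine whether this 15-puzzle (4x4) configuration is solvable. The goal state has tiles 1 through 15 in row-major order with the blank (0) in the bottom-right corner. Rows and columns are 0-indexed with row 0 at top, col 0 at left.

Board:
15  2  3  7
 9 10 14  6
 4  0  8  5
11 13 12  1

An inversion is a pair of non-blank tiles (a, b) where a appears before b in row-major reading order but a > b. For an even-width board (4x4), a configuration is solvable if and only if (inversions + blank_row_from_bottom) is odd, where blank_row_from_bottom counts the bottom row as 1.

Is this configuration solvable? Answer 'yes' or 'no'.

Inversions: 49
Blank is in row 2 (0-indexed from top), which is row 2 counting from the bottom (bottom = 1).
49 + 2 = 51, which is odd, so the puzzle is solvable.

Answer: yes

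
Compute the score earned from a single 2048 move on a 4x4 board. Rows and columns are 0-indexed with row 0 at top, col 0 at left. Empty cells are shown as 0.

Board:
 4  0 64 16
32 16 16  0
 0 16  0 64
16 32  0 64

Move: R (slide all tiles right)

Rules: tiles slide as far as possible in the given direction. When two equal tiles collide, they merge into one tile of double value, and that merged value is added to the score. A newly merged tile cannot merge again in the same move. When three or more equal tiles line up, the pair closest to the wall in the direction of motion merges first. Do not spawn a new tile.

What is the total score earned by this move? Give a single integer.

Answer: 32

Derivation:
Slide right:
row 0: [4, 0, 64, 16] -> [0, 4, 64, 16]  score +0 (running 0)
row 1: [32, 16, 16, 0] -> [0, 0, 32, 32]  score +32 (running 32)
row 2: [0, 16, 0, 64] -> [0, 0, 16, 64]  score +0 (running 32)
row 3: [16, 32, 0, 64] -> [0, 16, 32, 64]  score +0 (running 32)
Board after move:
 0  4 64 16
 0  0 32 32
 0  0 16 64
 0 16 32 64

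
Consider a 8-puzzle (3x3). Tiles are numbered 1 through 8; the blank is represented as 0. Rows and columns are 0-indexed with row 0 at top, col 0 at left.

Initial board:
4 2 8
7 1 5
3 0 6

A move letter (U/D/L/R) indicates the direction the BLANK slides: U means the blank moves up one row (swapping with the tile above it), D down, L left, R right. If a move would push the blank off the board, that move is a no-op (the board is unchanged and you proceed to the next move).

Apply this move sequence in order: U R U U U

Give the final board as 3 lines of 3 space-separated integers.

Answer: 4 2 0
7 5 8
3 1 6

Derivation:
After move 1 (U):
4 2 8
7 0 5
3 1 6

After move 2 (R):
4 2 8
7 5 0
3 1 6

After move 3 (U):
4 2 0
7 5 8
3 1 6

After move 4 (U):
4 2 0
7 5 8
3 1 6

After move 5 (U):
4 2 0
7 5 8
3 1 6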